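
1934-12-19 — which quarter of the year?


Month: December (month 12)
Q1: Jan-Mar, Q2: Apr-Jun, Q3: Jul-Sep, Q4: Oct-Dec

Q4


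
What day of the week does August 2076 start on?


Target: August 1, 2076
Anchor: Jan 1, 2076. With p = 2076 - 1 = 2075: (p + p//4 - p//100 + p//400) mod 7 = (2075 + 518 - 20 + 5) mod 7 = 2578 mod 7 = 2 -> Wednesday (Mon=0 ... Sun=6)
Days before August (Jan-Jul): 213 days
Weekday index = (2 + 213) mod 7 = 5

Saturday


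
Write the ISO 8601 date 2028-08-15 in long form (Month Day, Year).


ISO 2028-08-15 parses as year=2028, month=08, day=15
Month 8 -> August

August 15, 2028


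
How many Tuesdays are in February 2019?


February 2019 has 28 days
Anchor: Jan 1, 2019. With p = 2019 - 1 = 2018: (p + p//4 - p//100 + p//400) mod 7 = (2018 + 504 - 20 + 5) mod 7 = 2507 mod 7 = 1 -> Tuesday (Mon=0 ... Sun=6)
Days before February (Jan): 31; February 1 index = (1 + 31) mod 7 = 4 -> Friday
First Tuesday is February 5
Tuesdays: 5, 12, 19, 26

4 Tuesdays


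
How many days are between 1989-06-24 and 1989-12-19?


From 1989-06-24 to 1989-12-19
1989-06-24: days before June = 31 + 28 + 31 + 30 + 31 = 151 (1989 is not a leap year); day of year = 151 + 24 = 175
1989-12-19: days before December = 31 + 28 + 31 + 30 + 31 + 30 + 31 + 31 + 30 + 31 + 30 = 334 (1989 is not a leap year); day of year = 334 + 19 = 353
Same year: 353 - 175 = 178

178 days


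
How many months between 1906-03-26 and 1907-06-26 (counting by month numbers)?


From March 1906 to June 1907
1 year * 12 = 12 months, plus 3 months = 15

15 months


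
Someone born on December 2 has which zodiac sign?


Date: December 2
Conventional tropical zodiac dates: Sagittarius from November 22 onward; Capricorn starts December 22
December 2 falls within the Sagittarius range

Sagittarius


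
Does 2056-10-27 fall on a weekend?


Anchor: Jan 1, 2056. With p = 2056 - 1 = 2055: (p + p//4 - p//100 + p//400) mod 7 = (2055 + 513 - 20 + 5) mod 7 = 2553 mod 7 = 5 -> Saturday (Mon=0 ... Sun=6)
Day of year: 301; offset = 300
Weekday index = (5 + 300) mod 7 = 4 -> Friday
Weekend days: Saturday, Sunday

No


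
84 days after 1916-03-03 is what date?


Start: 1916-03-03, add 84 days
March 1916 has 31 days: 31 - 3 = 28 days to March 31 -> 56 left
April 1916 has 30 days -> 26 left
May 1916: 26 <= 31 -> lands on May 26

Result: 1916-05-26


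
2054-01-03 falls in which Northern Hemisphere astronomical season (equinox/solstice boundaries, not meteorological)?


Date: January 3
Astronomical Winter (approx.; exact equinox/solstice day varies by year): December 21 to March 19
January 3 falls within the Winter window

Winter


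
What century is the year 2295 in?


Century = (year - 1) // 100 + 1
= (2295 - 1) // 100 + 1
= 2294 // 100 + 1
= 22 + 1

23rd century


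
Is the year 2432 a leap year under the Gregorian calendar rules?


Gregorian leap year rule: divisible by 4, but not by 100, unless also by 400.
2432 is divisible by 4 but not 100 -> leap year

Yes


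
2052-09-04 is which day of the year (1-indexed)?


Date: September 4, 2052
Days in months 1 through 8: 244
Plus 4 days in September

Day of year: 248


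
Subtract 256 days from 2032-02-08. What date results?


Start: 2032-02-08, subtract 256 days
Back 8 days from February 8 reaches January 31, 2032 -> 248 left
January 2032 has 31 days -> back to December 31, 2031 -> 217 left
December 2031 has 31 days -> back to November 30, 2031 -> 186 left
November 2031 has 30 days -> back to October 31, 2031 -> 156 left
October 2031 has 31 days -> back to September 30, 2031 -> 125 left
September 2031 has 30 days -> back to August 31, 2031 -> 95 left
August 2031 has 31 days -> back to July 31, 2031 -> 64 left
July 2031 has 31 days -> back to June 30, 2031 -> 33 left
June 2031 has 30 days -> back to May 31, 2031 -> 3 left
May 2031: 31 - 3 = 28 -> lands on May 28

Result: 2031-05-28


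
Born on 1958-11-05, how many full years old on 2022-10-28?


Birth: 1958-11-05
Reference: 2022-10-28
Year difference: 2022 - 1958 = 64
Birthday not yet reached in 2022, subtract 1

63 years old


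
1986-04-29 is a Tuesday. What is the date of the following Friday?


Current: Tuesday
Target: Friday
Days ahead: 3

Next Friday: 1986-05-02


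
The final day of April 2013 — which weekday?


April 2013 has 30 days
Anchor: Jan 1, 2013. With p = 2013 - 1 = 2012: (p + p//4 - p//100 + p//400) mod 7 = (2012 + 503 - 20 + 5) mod 7 = 2500 mod 7 = 1 -> Tuesday (Mon=0 ... Sun=6)
Days before April (Jan-Mar): 90; April 1 index = (1 + 90) mod 7 = 0 -> Monday
Last day offset: 30 - 1 = 29 days
Weekday index = (0 + 29) mod 7 = 1

Tuesday, April 30


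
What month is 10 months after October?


October is month 10
10 + 10 = 20; wrap: 20 - 12 = 8

August


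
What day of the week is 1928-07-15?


Date: July 15, 1928
Anchor: Jan 1, 1928. With p = 1928 - 1 = 1927: (p + p//4 - p//100 + p//400) mod 7 = (1927 + 481 - 19 + 4) mod 7 = 2393 mod 7 = 6 -> Sunday (Mon=0 ... Sun=6)
Days before July (Jan-Jun): 182; offset = 182 + 15 - 1 = 196
Weekday index = (6 + 196) mod 7 = 6

Day of the week: Sunday


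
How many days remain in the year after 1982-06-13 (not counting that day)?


Day of year: 164 of 365
Remaining = 365 - 164

201 days


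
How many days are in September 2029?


September 2029

30 days


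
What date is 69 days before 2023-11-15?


Start: 2023-11-15, subtract 69 days
Back 15 days from November 15 reaches October 31, 2023 -> 54 left
October 2023 has 31 days -> back to September 30, 2023 -> 23 left
September 2023: 30 - 23 = 7 -> lands on September 7

Result: 2023-09-07


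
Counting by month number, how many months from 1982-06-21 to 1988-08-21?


From June 1982 to August 1988
6 years * 12 = 72 months, plus 2 months = 74

74 months


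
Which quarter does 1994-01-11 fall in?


Month: January (month 1)
Q1: Jan-Mar, Q2: Apr-Jun, Q3: Jul-Sep, Q4: Oct-Dec

Q1


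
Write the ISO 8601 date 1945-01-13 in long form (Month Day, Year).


ISO 1945-01-13 parses as year=1945, month=01, day=13
Month 1 -> January

January 13, 1945


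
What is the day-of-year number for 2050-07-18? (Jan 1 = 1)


Date: July 18, 2050
Days in months 1 through 6: 181
Plus 18 days in July

Day of year: 199


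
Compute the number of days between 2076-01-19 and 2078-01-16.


From 2076-01-19 to 2078-01-16
2076-01-19: day of year = 19
2078-01-16: day of year = 16
Rest of 2076: 366 - 19 = 347
Full years 2077 (365): 365
Total = 347 + 365 + 16 = 728

728 days


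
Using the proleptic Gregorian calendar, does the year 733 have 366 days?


Gregorian leap year rule: divisible by 4, but not by 100, unless also by 400.
733 is not divisible by 4 -> not a leap year

No


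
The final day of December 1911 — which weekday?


December 1911 has 31 days
Anchor: Jan 1, 1911. With p = 1911 - 1 = 1910: (p + p//4 - p//100 + p//400) mod 7 = (1910 + 477 - 19 + 4) mod 7 = 2372 mod 7 = 6 -> Sunday (Mon=0 ... Sun=6)
Days before December (Jan-Nov): 334; December 1 index = (6 + 334) mod 7 = 4 -> Friday
Last day offset: 31 - 1 = 30 days
Weekday index = (4 + 30) mod 7 = 6

Sunday, December 31


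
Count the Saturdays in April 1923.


April 1923 has 30 days
Anchor: Jan 1, 1923. With p = 1923 - 1 = 1922: (p + p//4 - p//100 + p//400) mod 7 = (1922 + 480 - 19 + 4) mod 7 = 2387 mod 7 = 0 -> Monday (Mon=0 ... Sun=6)
Days before April (Jan-Mar): 90; April 1 index = (0 + 90) mod 7 = 6 -> Sunday
First Saturday is April 7
Saturdays: 7, 14, 21, 28

4 Saturdays


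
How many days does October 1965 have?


October 1965

31 days


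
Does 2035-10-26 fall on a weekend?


Anchor: Jan 1, 2035. With p = 2035 - 1 = 2034: (p + p//4 - p//100 + p//400) mod 7 = (2034 + 508 - 20 + 5) mod 7 = 2527 mod 7 = 0 -> Monday (Mon=0 ... Sun=6)
Day of year: 299; offset = 298
Weekday index = (0 + 298) mod 7 = 4 -> Friday
Weekend days: Saturday, Sunday

No


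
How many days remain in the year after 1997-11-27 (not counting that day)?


Day of year: 331 of 365
Remaining = 365 - 331

34 days


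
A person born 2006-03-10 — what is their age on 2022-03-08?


Birth: 2006-03-10
Reference: 2022-03-08
Year difference: 2022 - 2006 = 16
Birthday not yet reached in 2022, subtract 1

15 years old


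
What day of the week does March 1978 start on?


Target: March 1, 1978
Anchor: Jan 1, 1978. With p = 1978 - 1 = 1977: (p + p//4 - p//100 + p//400) mod 7 = (1977 + 494 - 19 + 4) mod 7 = 2456 mod 7 = 6 -> Sunday (Mon=0 ... Sun=6)
Days before March (Jan-Feb): 59 days
Weekday index = (6 + 59) mod 7 = 2

Wednesday


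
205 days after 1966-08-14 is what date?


Start: 1966-08-14, add 205 days
August 1966 has 31 days: 31 - 14 = 17 days to August 31 -> 188 left
September 1966 has 30 days -> 158 left
October 1966 has 31 days -> 127 left
November 1966 has 30 days -> 97 left
December 1966 has 31 days -> 66 left
January 1967 has 31 days -> 35 left
February 1967 has 28 days -> 7 left
March 1967: 7 <= 31 -> lands on March 7

Result: 1967-03-07


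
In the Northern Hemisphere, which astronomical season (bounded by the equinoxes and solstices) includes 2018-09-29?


Date: September 29
Astronomical Autumn (approx.; exact equinox/solstice day varies by year): September 22 to December 20
September 29 falls within the Autumn window

Autumn


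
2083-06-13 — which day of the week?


Date: June 13, 2083
Anchor: Jan 1, 2083. With p = 2083 - 1 = 2082: (p + p//4 - p//100 + p//400) mod 7 = (2082 + 520 - 20 + 5) mod 7 = 2587 mod 7 = 4 -> Friday (Mon=0 ... Sun=6)
Days before June (Jan-May): 151; offset = 151 + 13 - 1 = 163
Weekday index = (4 + 163) mod 7 = 6

Day of the week: Sunday


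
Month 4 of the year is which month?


Month 4 of 12

April


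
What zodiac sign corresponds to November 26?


Date: November 26
Conventional tropical zodiac dates: Sagittarius from November 22 onward; Capricorn starts December 22
November 26 falls within the Sagittarius range

Sagittarius


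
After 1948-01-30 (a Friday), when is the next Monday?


Current: Friday
Target: Monday
Days ahead: 3

Next Monday: 1948-02-02


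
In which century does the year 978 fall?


Century = (year - 1) // 100 + 1
= (978 - 1) // 100 + 1
= 977 // 100 + 1
= 9 + 1

10th century


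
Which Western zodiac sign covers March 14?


Date: March 14
Conventional tropical zodiac dates: Pisces from February 19 onward; Aries starts March 21
March 14 falls within the Pisces range

Pisces


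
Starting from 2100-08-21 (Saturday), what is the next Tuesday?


Current: Saturday
Target: Tuesday
Days ahead: 3

Next Tuesday: 2100-08-24


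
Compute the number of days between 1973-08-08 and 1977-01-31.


From 1973-08-08 to 1977-01-31
1973-08-08: days before August = 31 + 28 + 31 + 30 + 31 + 30 + 31 = 212 (1973 is not a leap year); day of year = 212 + 8 = 220
1977-01-31: day of year = 31
Rest of 1973: 365 - 220 = 145
Full years 1974 (365), 1975 (365), 1976 (366): 1096
Total = 145 + 1096 + 31 = 1272

1272 days


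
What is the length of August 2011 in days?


August 2011

31 days


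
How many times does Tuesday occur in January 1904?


January 1904 has 31 days
Anchor: Jan 1, 1904. With p = 1904 - 1 = 1903: (p + p//4 - p//100 + p//400) mod 7 = (1903 + 475 - 19 + 4) mod 7 = 2363 mod 7 = 4 -> Friday (Mon=0 ... Sun=6)
January 1 is the anchor itself -> Friday
First Tuesday is January 5
Tuesdays: 5, 12, 19, 26

4 Tuesdays


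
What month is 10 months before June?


June is month 6
6 - 10 = -4; wrap: -4 + 12 = 8

August


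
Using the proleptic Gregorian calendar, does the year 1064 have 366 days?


Gregorian leap year rule: divisible by 4, but not by 100, unless also by 400.
1064 is divisible by 4 but not 100 -> leap year

Yes


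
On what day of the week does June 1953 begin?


Target: June 1, 1953
Anchor: Jan 1, 1953. With p = 1953 - 1 = 1952: (p + p//4 - p//100 + p//400) mod 7 = (1952 + 488 - 19 + 4) mod 7 = 2425 mod 7 = 3 -> Thursday (Mon=0 ... Sun=6)
Days before June (Jan-May): 151 days
Weekday index = (3 + 151) mod 7 = 0

Monday


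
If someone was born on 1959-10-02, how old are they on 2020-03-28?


Birth: 1959-10-02
Reference: 2020-03-28
Year difference: 2020 - 1959 = 61
Birthday not yet reached in 2020, subtract 1

60 years old


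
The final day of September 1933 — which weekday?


September 1933 has 30 days
Anchor: Jan 1, 1933. With p = 1933 - 1 = 1932: (p + p//4 - p//100 + p//400) mod 7 = (1932 + 483 - 19 + 4) mod 7 = 2400 mod 7 = 6 -> Sunday (Mon=0 ... Sun=6)
Days before September (Jan-Aug): 243; September 1 index = (6 + 243) mod 7 = 4 -> Friday
Last day offset: 30 - 1 = 29 days
Weekday index = (4 + 29) mod 7 = 5

Saturday, September 30


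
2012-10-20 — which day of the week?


Date: October 20, 2012
Anchor: Jan 1, 2012. With p = 2012 - 1 = 2011: (p + p//4 - p//100 + p//400) mod 7 = (2011 + 502 - 20 + 5) mod 7 = 2498 mod 7 = 6 -> Sunday (Mon=0 ... Sun=6)
Days before October (Jan-Sep): 274; offset = 274 + 20 - 1 = 293
Weekday index = (6 + 293) mod 7 = 5

Day of the week: Saturday


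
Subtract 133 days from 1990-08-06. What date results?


Start: 1990-08-06, subtract 133 days
Back 6 days from August 6 reaches July 31, 1990 -> 127 left
July 1990 has 31 days -> back to June 30, 1990 -> 96 left
June 1990 has 30 days -> back to May 31, 1990 -> 66 left
May 1990 has 31 days -> back to April 30, 1990 -> 35 left
April 1990 has 30 days -> back to March 31, 1990 -> 5 left
March 1990: 31 - 5 = 26 -> lands on March 26

Result: 1990-03-26


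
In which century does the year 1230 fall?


Century = (year - 1) // 100 + 1
= (1230 - 1) // 100 + 1
= 1229 // 100 + 1
= 12 + 1

13th century


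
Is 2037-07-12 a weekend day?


Anchor: Jan 1, 2037. With p = 2037 - 1 = 2036: (p + p//4 - p//100 + p//400) mod 7 = (2036 + 509 - 20 + 5) mod 7 = 2530 mod 7 = 3 -> Thursday (Mon=0 ... Sun=6)
Day of year: 193; offset = 192
Weekday index = (3 + 192) mod 7 = 6 -> Sunday
Weekend days: Saturday, Sunday

Yes


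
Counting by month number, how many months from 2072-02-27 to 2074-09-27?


From February 2072 to September 2074
2 years * 12 = 24 months, plus 7 months = 31

31 months


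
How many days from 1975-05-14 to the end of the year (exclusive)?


Day of year: 134 of 365
Remaining = 365 - 134

231 days


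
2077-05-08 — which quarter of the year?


Month: May (month 5)
Q1: Jan-Mar, Q2: Apr-Jun, Q3: Jul-Sep, Q4: Oct-Dec

Q2


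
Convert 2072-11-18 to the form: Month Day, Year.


ISO 2072-11-18 parses as year=2072, month=11, day=18
Month 11 -> November

November 18, 2072


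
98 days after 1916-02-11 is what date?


Start: 1916-02-11, add 98 days
February 1916 has 29 days: 29 - 11 = 18 days to February 29 -> 80 left
March 1916 has 31 days -> 49 left
April 1916 has 30 days -> 19 left
May 1916: 19 <= 31 -> lands on May 19

Result: 1916-05-19


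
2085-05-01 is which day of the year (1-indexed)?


Date: May 1, 2085
Days in months 1 through 4: 120
Plus 1 days in May

Day of year: 121


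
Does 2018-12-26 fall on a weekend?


Anchor: Jan 1, 2018. With p = 2018 - 1 = 2017: (p + p//4 - p//100 + p//400) mod 7 = (2017 + 504 - 20 + 5) mod 7 = 2506 mod 7 = 0 -> Monday (Mon=0 ... Sun=6)
Day of year: 360; offset = 359
Weekday index = (0 + 359) mod 7 = 2 -> Wednesday
Weekend days: Saturday, Sunday

No


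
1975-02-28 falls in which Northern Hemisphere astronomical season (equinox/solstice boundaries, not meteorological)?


Date: February 28
Astronomical Winter (approx.; exact equinox/solstice day varies by year): December 21 to March 19
February 28 falls within the Winter window

Winter


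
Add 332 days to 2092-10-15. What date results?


Start: 2092-10-15, add 332 days
October 2092 has 31 days: 31 - 15 = 16 days to October 31 -> 316 left
November 2092 has 30 days -> 286 left
December 2092 has 31 days -> 255 left
January 2093 has 31 days -> 224 left
February 2093 has 28 days -> 196 left
March 2093 has 31 days -> 165 left
April 2093 has 30 days -> 135 left
May 2093 has 31 days -> 104 left
June 2093 has 30 days -> 74 left
July 2093 has 31 days -> 43 left
August 2093 has 31 days -> 12 left
September 2093: 12 <= 30 -> lands on September 12

Result: 2093-09-12


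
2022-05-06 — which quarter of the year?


Month: May (month 5)
Q1: Jan-Mar, Q2: Apr-Jun, Q3: Jul-Sep, Q4: Oct-Dec

Q2


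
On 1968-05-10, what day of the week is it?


Date: May 10, 1968
Anchor: Jan 1, 1968. With p = 1968 - 1 = 1967: (p + p//4 - p//100 + p//400) mod 7 = (1967 + 491 - 19 + 4) mod 7 = 2443 mod 7 = 0 -> Monday (Mon=0 ... Sun=6)
Days before May (Jan-Apr): 121; offset = 121 + 10 - 1 = 130
Weekday index = (0 + 130) mod 7 = 4

Day of the week: Friday


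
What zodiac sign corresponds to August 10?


Date: August 10
Conventional tropical zodiac dates: Leo from July 23 onward; Virgo starts August 23
August 10 falls within the Leo range

Leo


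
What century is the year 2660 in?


Century = (year - 1) // 100 + 1
= (2660 - 1) // 100 + 1
= 2659 // 100 + 1
= 26 + 1

27th century


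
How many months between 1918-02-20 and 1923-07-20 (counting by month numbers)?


From February 1918 to July 1923
5 years * 12 = 60 months, plus 5 months = 65

65 months


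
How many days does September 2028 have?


September 2028

30 days


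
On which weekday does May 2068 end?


May 2068 has 31 days
Anchor: Jan 1, 2068. With p = 2068 - 1 = 2067: (p + p//4 - p//100 + p//400) mod 7 = (2067 + 516 - 20 + 5) mod 7 = 2568 mod 7 = 6 -> Sunday (Mon=0 ... Sun=6)
Days before May (Jan-Apr): 121; May 1 index = (6 + 121) mod 7 = 1 -> Tuesday
Last day offset: 31 - 1 = 30 days
Weekday index = (1 + 30) mod 7 = 3

Thursday, May 31


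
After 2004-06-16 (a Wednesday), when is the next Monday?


Current: Wednesday
Target: Monday
Days ahead: 5

Next Monday: 2004-06-21


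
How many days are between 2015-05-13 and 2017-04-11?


From 2015-05-13 to 2017-04-11
2015-05-13: days before May = 31 + 28 + 31 + 30 = 120 (2015 is not a leap year); day of year = 120 + 13 = 133
2017-04-11: days before April = 31 + 28 + 31 = 90 (2017 is not a leap year); day of year = 90 + 11 = 101
Rest of 2015: 365 - 133 = 232
Full years 2016 (366): 366
Total = 232 + 366 + 101 = 699

699 days


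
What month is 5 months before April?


April is month 4
4 - 5 = -1; wrap: -1 + 12 = 11

November


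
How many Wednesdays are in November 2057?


November 2057 has 30 days
Anchor: Jan 1, 2057. With p = 2057 - 1 = 2056: (p + p//4 - p//100 + p//400) mod 7 = (2056 + 514 - 20 + 5) mod 7 = 2555 mod 7 = 0 -> Monday (Mon=0 ... Sun=6)
Days before November (Jan-Oct): 304; November 1 index = (0 + 304) mod 7 = 3 -> Thursday
First Wednesday is November 7
Wednesdays: 7, 14, 21, 28

4 Wednesdays


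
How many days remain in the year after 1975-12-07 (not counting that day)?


Day of year: 341 of 365
Remaining = 365 - 341

24 days


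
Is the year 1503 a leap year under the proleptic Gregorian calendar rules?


Gregorian leap year rule: divisible by 4, but not by 100, unless also by 400.
1503 is not divisible by 4 -> not a leap year

No


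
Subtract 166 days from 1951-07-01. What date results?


Start: 1951-07-01, subtract 166 days
Back 1 day from July 1 reaches June 30, 1951 -> 165 left
June 1951 has 30 days -> back to May 31, 1951 -> 135 left
May 1951 has 31 days -> back to April 30, 1951 -> 104 left
April 1951 has 30 days -> back to March 31, 1951 -> 74 left
March 1951 has 31 days -> back to February 28, 1951 -> 43 left
February 1951 has 28 days -> back to January 31, 1951 -> 15 left
January 1951: 31 - 15 = 16 -> lands on January 16

Result: 1951-01-16


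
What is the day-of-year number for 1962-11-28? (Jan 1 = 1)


Date: November 28, 1962
Days in months 1 through 10: 304
Plus 28 days in November

Day of year: 332


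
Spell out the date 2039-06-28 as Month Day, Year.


ISO 2039-06-28 parses as year=2039, month=06, day=28
Month 6 -> June

June 28, 2039


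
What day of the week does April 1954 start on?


Target: April 1, 1954
Anchor: Jan 1, 1954. With p = 1954 - 1 = 1953: (p + p//4 - p//100 + p//400) mod 7 = (1953 + 488 - 19 + 4) mod 7 = 2426 mod 7 = 4 -> Friday (Mon=0 ... Sun=6)
Days before April (Jan-Mar): 90 days
Weekday index = (4 + 90) mod 7 = 3

Thursday


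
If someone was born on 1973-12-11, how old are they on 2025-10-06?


Birth: 1973-12-11
Reference: 2025-10-06
Year difference: 2025 - 1973 = 52
Birthday not yet reached in 2025, subtract 1

51 years old


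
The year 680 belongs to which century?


Century = (year - 1) // 100 + 1
= (680 - 1) // 100 + 1
= 679 // 100 + 1
= 6 + 1

7th century


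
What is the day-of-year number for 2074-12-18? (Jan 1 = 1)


Date: December 18, 2074
Days in months 1 through 11: 334
Plus 18 days in December

Day of year: 352


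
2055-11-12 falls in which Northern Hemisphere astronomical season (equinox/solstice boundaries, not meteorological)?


Date: November 12
Astronomical Autumn (approx.; exact equinox/solstice day varies by year): September 22 to December 20
November 12 falls within the Autumn window

Autumn


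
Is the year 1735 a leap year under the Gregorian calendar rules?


Gregorian leap year rule: divisible by 4, but not by 100, unless also by 400.
1735 is not divisible by 4 -> not a leap year

No


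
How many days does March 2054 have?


March 2054

31 days


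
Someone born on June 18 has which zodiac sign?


Date: June 18
Conventional tropical zodiac dates: Gemini from May 21 onward; Cancer starts June 21
June 18 falls within the Gemini range

Gemini


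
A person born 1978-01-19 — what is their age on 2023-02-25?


Birth: 1978-01-19
Reference: 2023-02-25
Year difference: 2023 - 1978 = 45

45 years old


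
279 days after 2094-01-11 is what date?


Start: 2094-01-11, add 279 days
January 2094 has 31 days: 31 - 11 = 20 days to January 31 -> 259 left
February 2094 has 28 days -> 231 left
March 2094 has 31 days -> 200 left
April 2094 has 30 days -> 170 left
May 2094 has 31 days -> 139 left
June 2094 has 30 days -> 109 left
July 2094 has 31 days -> 78 left
August 2094 has 31 days -> 47 left
September 2094 has 30 days -> 17 left
October 2094: 17 <= 31 -> lands on October 17

Result: 2094-10-17


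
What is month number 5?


Month 5 of 12

May


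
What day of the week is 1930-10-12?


Date: October 12, 1930
Anchor: Jan 1, 1930. With p = 1930 - 1 = 1929: (p + p//4 - p//100 + p//400) mod 7 = (1929 + 482 - 19 + 4) mod 7 = 2396 mod 7 = 2 -> Wednesday (Mon=0 ... Sun=6)
Days before October (Jan-Sep): 273; offset = 273 + 12 - 1 = 284
Weekday index = (2 + 284) mod 7 = 6

Day of the week: Sunday


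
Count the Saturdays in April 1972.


April 1972 has 30 days
Anchor: Jan 1, 1972. With p = 1972 - 1 = 1971: (p + p//4 - p//100 + p//400) mod 7 = (1971 + 492 - 19 + 4) mod 7 = 2448 mod 7 = 5 -> Saturday (Mon=0 ... Sun=6)
Days before April (Jan-Mar): 91; April 1 index = (5 + 91) mod 7 = 5 -> Saturday
First Saturday is April 1
Saturdays: 1, 8, 15, 22, 29

5 Saturdays


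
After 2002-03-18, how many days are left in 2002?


Day of year: 77 of 365
Remaining = 365 - 77

288 days


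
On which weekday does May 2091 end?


May 2091 has 31 days
Anchor: Jan 1, 2091. With p = 2091 - 1 = 2090: (p + p//4 - p//100 + p//400) mod 7 = (2090 + 522 - 20 + 5) mod 7 = 2597 mod 7 = 0 -> Monday (Mon=0 ... Sun=6)
Days before May (Jan-Apr): 120; May 1 index = (0 + 120) mod 7 = 1 -> Tuesday
Last day offset: 31 - 1 = 30 days
Weekday index = (1 + 30) mod 7 = 3

Thursday, May 31


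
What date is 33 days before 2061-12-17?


Start: 2061-12-17, subtract 33 days
Back 17 days from December 17 reaches November 30, 2061 -> 16 left
November 2061: 30 - 16 = 14 -> lands on November 14

Result: 2061-11-14


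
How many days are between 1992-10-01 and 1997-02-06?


From 1992-10-01 to 1997-02-06
1992-10-01: days before October = 31 + 29 + 31 + 30 + 31 + 30 + 31 + 31 + 30 = 274 (1992 is a leap year); day of year = 274 + 1 = 275
1997-02-06: days before February = 31; day of year = 31 + 6 = 37
Rest of 1992: 366 - 275 = 91
Full years 1993 (365), 1994 (365), 1995 (365), 1996 (366): 1461
Total = 91 + 1461 + 37 = 1589

1589 days


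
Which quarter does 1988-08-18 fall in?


Month: August (month 8)
Q1: Jan-Mar, Q2: Apr-Jun, Q3: Jul-Sep, Q4: Oct-Dec

Q3


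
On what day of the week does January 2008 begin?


Target: January 1, 2008
Anchor: Jan 1, 2008. With p = 2008 - 1 = 2007: (p + p//4 - p//100 + p//400) mod 7 = (2007 + 501 - 20 + 5) mod 7 = 2493 mod 7 = 1 -> Tuesday (Mon=0 ... Sun=6)
Offset from anchor: 0 days
Weekday index = (1 + 0) mod 7 = 1

Tuesday


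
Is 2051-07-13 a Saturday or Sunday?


Anchor: Jan 1, 2051. With p = 2051 - 1 = 2050: (p + p//4 - p//100 + p//400) mod 7 = (2050 + 512 - 20 + 5) mod 7 = 2547 mod 7 = 6 -> Sunday (Mon=0 ... Sun=6)
Day of year: 194; offset = 193
Weekday index = (6 + 193) mod 7 = 3 -> Thursday
Weekend days: Saturday, Sunday

No


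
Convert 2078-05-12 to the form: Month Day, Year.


ISO 2078-05-12 parses as year=2078, month=05, day=12
Month 5 -> May

May 12, 2078


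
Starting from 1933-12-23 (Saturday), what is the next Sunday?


Current: Saturday
Target: Sunday
Days ahead: 1

Next Sunday: 1933-12-24


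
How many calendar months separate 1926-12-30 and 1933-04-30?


From December 1926 to April 1933
7 years * 12 = 84 months, minus 8 months = 76

76 months


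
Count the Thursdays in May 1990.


May 1990 has 31 days
Anchor: Jan 1, 1990. With p = 1990 - 1 = 1989: (p + p//4 - p//100 + p//400) mod 7 = (1989 + 497 - 19 + 4) mod 7 = 2471 mod 7 = 0 -> Monday (Mon=0 ... Sun=6)
Days before May (Jan-Apr): 120; May 1 index = (0 + 120) mod 7 = 1 -> Tuesday
First Thursday is May 3
Thursdays: 3, 10, 17, 24, 31

5 Thursdays


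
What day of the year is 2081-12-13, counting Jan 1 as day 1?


Date: December 13, 2081
Days in months 1 through 11: 334
Plus 13 days in December

Day of year: 347


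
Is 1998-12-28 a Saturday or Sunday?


Anchor: Jan 1, 1998. With p = 1998 - 1 = 1997: (p + p//4 - p//100 + p//400) mod 7 = (1997 + 499 - 19 + 4) mod 7 = 2481 mod 7 = 3 -> Thursday (Mon=0 ... Sun=6)
Day of year: 362; offset = 361
Weekday index = (3 + 361) mod 7 = 0 -> Monday
Weekend days: Saturday, Sunday

No


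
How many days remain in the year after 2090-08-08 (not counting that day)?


Day of year: 220 of 365
Remaining = 365 - 220

145 days


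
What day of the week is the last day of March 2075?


March 2075 has 31 days
Anchor: Jan 1, 2075. With p = 2075 - 1 = 2074: (p + p//4 - p//100 + p//400) mod 7 = (2074 + 518 - 20 + 5) mod 7 = 2577 mod 7 = 1 -> Tuesday (Mon=0 ... Sun=6)
Days before March (Jan-Feb): 59; March 1 index = (1 + 59) mod 7 = 4 -> Friday
Last day offset: 31 - 1 = 30 days
Weekday index = (4 + 30) mod 7 = 6

Sunday, March 31


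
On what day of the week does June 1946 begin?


Target: June 1, 1946
Anchor: Jan 1, 1946. With p = 1946 - 1 = 1945: (p + p//4 - p//100 + p//400) mod 7 = (1945 + 486 - 19 + 4) mod 7 = 2416 mod 7 = 1 -> Tuesday (Mon=0 ... Sun=6)
Days before June (Jan-May): 151 days
Weekday index = (1 + 151) mod 7 = 5

Saturday


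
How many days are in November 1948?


November 1948

30 days


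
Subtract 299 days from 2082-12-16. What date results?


Start: 2082-12-16, subtract 299 days
Back 16 days from December 16 reaches November 30, 2082 -> 283 left
November 2082 has 30 days -> back to October 31, 2082 -> 253 left
October 2082 has 31 days -> back to September 30, 2082 -> 222 left
September 2082 has 30 days -> back to August 31, 2082 -> 192 left
August 2082 has 31 days -> back to July 31, 2082 -> 161 left
July 2082 has 31 days -> back to June 30, 2082 -> 130 left
June 2082 has 30 days -> back to May 31, 2082 -> 100 left
May 2082 has 31 days -> back to April 30, 2082 -> 69 left
April 2082 has 30 days -> back to March 31, 2082 -> 39 left
March 2082 has 31 days -> back to February 28, 2082 -> 8 left
February 2082: 28 - 8 = 20 -> lands on February 20

Result: 2082-02-20


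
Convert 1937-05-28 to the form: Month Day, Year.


ISO 1937-05-28 parses as year=1937, month=05, day=28
Month 5 -> May

May 28, 1937


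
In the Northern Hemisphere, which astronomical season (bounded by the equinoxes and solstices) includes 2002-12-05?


Date: December 5
Astronomical Autumn (approx.; exact equinox/solstice day varies by year): September 22 to December 20
December 5 falls within the Autumn window

Autumn


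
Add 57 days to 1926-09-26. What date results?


Start: 1926-09-26, add 57 days
September 1926 has 30 days: 30 - 26 = 4 days to September 30 -> 53 left
October 1926 has 31 days -> 22 left
November 1926: 22 <= 30 -> lands on November 22

Result: 1926-11-22


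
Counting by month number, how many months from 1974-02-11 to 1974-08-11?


From February 1974 to August 1974
0 years * 12 = 0 months, plus 6 months = 6

6 months


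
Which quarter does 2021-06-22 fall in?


Month: June (month 6)
Q1: Jan-Mar, Q2: Apr-Jun, Q3: Jul-Sep, Q4: Oct-Dec

Q2


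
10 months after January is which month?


January is month 1
1 + 10 = 11

November


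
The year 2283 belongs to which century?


Century = (year - 1) // 100 + 1
= (2283 - 1) // 100 + 1
= 2282 // 100 + 1
= 22 + 1

23rd century


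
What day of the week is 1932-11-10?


Date: November 10, 1932
Anchor: Jan 1, 1932. With p = 1932 - 1 = 1931: (p + p//4 - p//100 + p//400) mod 7 = (1931 + 482 - 19 + 4) mod 7 = 2398 mod 7 = 4 -> Friday (Mon=0 ... Sun=6)
Days before November (Jan-Oct): 305; offset = 305 + 10 - 1 = 314
Weekday index = (4 + 314) mod 7 = 3

Day of the week: Thursday


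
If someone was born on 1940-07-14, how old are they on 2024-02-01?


Birth: 1940-07-14
Reference: 2024-02-01
Year difference: 2024 - 1940 = 84
Birthday not yet reached in 2024, subtract 1

83 years old


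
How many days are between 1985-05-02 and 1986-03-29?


From 1985-05-02 to 1986-03-29
1985-05-02: days before May = 31 + 28 + 31 + 30 = 120 (1985 is not a leap year); day of year = 120 + 2 = 122
1986-03-29: days before March = 31 + 28 = 59 (1986 is not a leap year); day of year = 59 + 29 = 88
Rest of 1985: 365 - 122 = 243
Total = 243 + 88 = 331

331 days


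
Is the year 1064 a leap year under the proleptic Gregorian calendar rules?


Gregorian leap year rule: divisible by 4, but not by 100, unless also by 400.
1064 is divisible by 4 but not 100 -> leap year

Yes


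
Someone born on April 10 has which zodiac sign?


Date: April 10
Conventional tropical zodiac dates: Aries from March 21 onward; Taurus starts April 20
April 10 falls within the Aries range

Aries


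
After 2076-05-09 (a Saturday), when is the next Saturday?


Current: Saturday
Target: Saturday
Days ahead: 7

Next Saturday: 2076-05-16


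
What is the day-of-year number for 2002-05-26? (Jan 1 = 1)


Date: May 26, 2002
Days in months 1 through 4: 120
Plus 26 days in May

Day of year: 146


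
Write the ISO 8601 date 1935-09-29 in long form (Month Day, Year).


ISO 1935-09-29 parses as year=1935, month=09, day=29
Month 9 -> September

September 29, 1935


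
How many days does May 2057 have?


May 2057

31 days


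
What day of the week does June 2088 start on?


Target: June 1, 2088
Anchor: Jan 1, 2088. With p = 2088 - 1 = 2087: (p + p//4 - p//100 + p//400) mod 7 = (2087 + 521 - 20 + 5) mod 7 = 2593 mod 7 = 3 -> Thursday (Mon=0 ... Sun=6)
Days before June (Jan-May): 152 days
Weekday index = (3 + 152) mod 7 = 1

Tuesday


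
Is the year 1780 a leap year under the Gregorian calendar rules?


Gregorian leap year rule: divisible by 4, but not by 100, unless also by 400.
1780 is divisible by 4 but not 100 -> leap year

Yes


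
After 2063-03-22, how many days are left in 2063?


Day of year: 81 of 365
Remaining = 365 - 81

284 days


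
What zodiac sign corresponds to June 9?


Date: June 9
Conventional tropical zodiac dates: Gemini from May 21 onward; Cancer starts June 21
June 9 falls within the Gemini range

Gemini


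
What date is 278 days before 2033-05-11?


Start: 2033-05-11, subtract 278 days
Back 11 days from May 11 reaches April 30, 2033 -> 267 left
April 2033 has 30 days -> back to March 31, 2033 -> 237 left
March 2033 has 31 days -> back to February 28, 2033 -> 206 left
February 2033 has 28 days -> back to January 31, 2033 -> 178 left
January 2033 has 31 days -> back to December 31, 2032 -> 147 left
December 2032 has 31 days -> back to November 30, 2032 -> 116 left
November 2032 has 30 days -> back to October 31, 2032 -> 86 left
October 2032 has 31 days -> back to September 30, 2032 -> 55 left
September 2032 has 30 days -> back to August 31, 2032 -> 25 left
August 2032: 31 - 25 = 6 -> lands on August 6

Result: 2032-08-06


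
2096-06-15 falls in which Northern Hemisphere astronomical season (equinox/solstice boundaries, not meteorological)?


Date: June 15
Astronomical Spring (approx.; exact equinox/solstice day varies by year): March 20 to June 20
June 15 falls within the Spring window

Spring


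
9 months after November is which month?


November is month 11
11 + 9 = 20; wrap: 20 - 12 = 8

August


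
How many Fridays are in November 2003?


November 2003 has 30 days
Anchor: Jan 1, 2003. With p = 2003 - 1 = 2002: (p + p//4 - p//100 + p//400) mod 7 = (2002 + 500 - 20 + 5) mod 7 = 2487 mod 7 = 2 -> Wednesday (Mon=0 ... Sun=6)
Days before November (Jan-Oct): 304; November 1 index = (2 + 304) mod 7 = 5 -> Saturday
First Friday is November 7
Fridays: 7, 14, 21, 28

4 Fridays


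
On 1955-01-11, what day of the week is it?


Date: January 11, 1955
Anchor: Jan 1, 1955. With p = 1955 - 1 = 1954: (p + p//4 - p//100 + p//400) mod 7 = (1954 + 488 - 19 + 4) mod 7 = 2427 mod 7 = 5 -> Saturday (Mon=0 ... Sun=6)
Days into year = 11 - 1 = 10
Weekday index = (5 + 10) mod 7 = 1

Day of the week: Tuesday


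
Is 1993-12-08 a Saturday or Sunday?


Anchor: Jan 1, 1993. With p = 1993 - 1 = 1992: (p + p//4 - p//100 + p//400) mod 7 = (1992 + 498 - 19 + 4) mod 7 = 2475 mod 7 = 4 -> Friday (Mon=0 ... Sun=6)
Day of year: 342; offset = 341
Weekday index = (4 + 341) mod 7 = 2 -> Wednesday
Weekend days: Saturday, Sunday

No


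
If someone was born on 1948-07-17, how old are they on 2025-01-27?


Birth: 1948-07-17
Reference: 2025-01-27
Year difference: 2025 - 1948 = 77
Birthday not yet reached in 2025, subtract 1

76 years old


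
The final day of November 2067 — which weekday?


November 2067 has 30 days
Anchor: Jan 1, 2067. With p = 2067 - 1 = 2066: (p + p//4 - p//100 + p//400) mod 7 = (2066 + 516 - 20 + 5) mod 7 = 2567 mod 7 = 5 -> Saturday (Mon=0 ... Sun=6)
Days before November (Jan-Oct): 304; November 1 index = (5 + 304) mod 7 = 1 -> Tuesday
Last day offset: 30 - 1 = 29 days
Weekday index = (1 + 29) mod 7 = 2

Wednesday, November 30


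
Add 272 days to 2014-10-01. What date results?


Start: 2014-10-01, add 272 days
October 2014 has 31 days: 31 - 1 = 30 days to October 31 -> 242 left
November 2014 has 30 days -> 212 left
December 2014 has 31 days -> 181 left
January 2015 has 31 days -> 150 left
February 2015 has 28 days -> 122 left
March 2015 has 31 days -> 91 left
April 2015 has 30 days -> 61 left
May 2015 has 31 days -> 30 left
June 2015: 30 <= 30 -> lands on June 30

Result: 2015-06-30


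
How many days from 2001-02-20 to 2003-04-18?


From 2001-02-20 to 2003-04-18
2001-02-20: days before February = 31; day of year = 31 + 20 = 51
2003-04-18: days before April = 31 + 28 + 31 = 90 (2003 is not a leap year); day of year = 90 + 18 = 108
Rest of 2001: 365 - 51 = 314
Full years 2002 (365): 365
Total = 314 + 365 + 108 = 787

787 days


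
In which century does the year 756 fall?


Century = (year - 1) // 100 + 1
= (756 - 1) // 100 + 1
= 755 // 100 + 1
= 7 + 1

8th century


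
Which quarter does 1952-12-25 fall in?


Month: December (month 12)
Q1: Jan-Mar, Q2: Apr-Jun, Q3: Jul-Sep, Q4: Oct-Dec

Q4


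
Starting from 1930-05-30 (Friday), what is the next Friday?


Current: Friday
Target: Friday
Days ahead: 7

Next Friday: 1930-06-06


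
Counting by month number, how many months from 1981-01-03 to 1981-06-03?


From January 1981 to June 1981
0 years * 12 = 0 months, plus 5 months = 5

5 months


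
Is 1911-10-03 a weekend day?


Anchor: Jan 1, 1911. With p = 1911 - 1 = 1910: (p + p//4 - p//100 + p//400) mod 7 = (1910 + 477 - 19 + 4) mod 7 = 2372 mod 7 = 6 -> Sunday (Mon=0 ... Sun=6)
Day of year: 276; offset = 275
Weekday index = (6 + 275) mod 7 = 1 -> Tuesday
Weekend days: Saturday, Sunday

No


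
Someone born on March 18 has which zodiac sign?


Date: March 18
Conventional tropical zodiac dates: Pisces from February 19 onward; Aries starts March 21
March 18 falls within the Pisces range

Pisces


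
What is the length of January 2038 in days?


January 2038

31 days


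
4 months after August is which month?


August is month 8
8 + 4 = 12

December


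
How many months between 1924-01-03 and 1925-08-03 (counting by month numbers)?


From January 1924 to August 1925
1 year * 12 = 12 months, plus 7 months = 19

19 months


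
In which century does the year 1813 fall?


Century = (year - 1) // 100 + 1
= (1813 - 1) // 100 + 1
= 1812 // 100 + 1
= 18 + 1

19th century


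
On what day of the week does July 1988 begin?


Target: July 1, 1988
Anchor: Jan 1, 1988. With p = 1988 - 1 = 1987: (p + p//4 - p//100 + p//400) mod 7 = (1987 + 496 - 19 + 4) mod 7 = 2468 mod 7 = 4 -> Friday (Mon=0 ... Sun=6)
Days before July (Jan-Jun): 182 days
Weekday index = (4 + 182) mod 7 = 4

Friday


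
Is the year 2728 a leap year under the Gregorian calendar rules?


Gregorian leap year rule: divisible by 4, but not by 100, unless also by 400.
2728 is divisible by 4 but not 100 -> leap year

Yes


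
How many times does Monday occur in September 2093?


September 2093 has 30 days
Anchor: Jan 1, 2093. With p = 2093 - 1 = 2092: (p + p//4 - p//100 + p//400) mod 7 = (2092 + 523 - 20 + 5) mod 7 = 2600 mod 7 = 3 -> Thursday (Mon=0 ... Sun=6)
Days before September (Jan-Aug): 243; September 1 index = (3 + 243) mod 7 = 1 -> Tuesday
First Monday is September 7
Mondays: 7, 14, 21, 28

4 Mondays


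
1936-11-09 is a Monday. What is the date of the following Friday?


Current: Monday
Target: Friday
Days ahead: 4

Next Friday: 1936-11-13


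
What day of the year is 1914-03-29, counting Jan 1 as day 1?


Date: March 29, 1914
Days in months 1 through 2: 59
Plus 29 days in March

Day of year: 88


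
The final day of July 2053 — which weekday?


July 2053 has 31 days
Anchor: Jan 1, 2053. With p = 2053 - 1 = 2052: (p + p//4 - p//100 + p//400) mod 7 = (2052 + 513 - 20 + 5) mod 7 = 2550 mod 7 = 2 -> Wednesday (Mon=0 ... Sun=6)
Days before July (Jan-Jun): 181; July 1 index = (2 + 181) mod 7 = 1 -> Tuesday
Last day offset: 31 - 1 = 30 days
Weekday index = (1 + 30) mod 7 = 3

Thursday, July 31


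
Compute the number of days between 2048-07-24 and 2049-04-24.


From 2048-07-24 to 2049-04-24
2048-07-24: days before July = 31 + 29 + 31 + 30 + 31 + 30 = 182 (2048 is a leap year); day of year = 182 + 24 = 206
2049-04-24: days before April = 31 + 28 + 31 = 90 (2049 is not a leap year); day of year = 90 + 24 = 114
Rest of 2048: 366 - 206 = 160
Total = 160 + 114 = 274

274 days


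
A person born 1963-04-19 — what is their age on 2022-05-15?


Birth: 1963-04-19
Reference: 2022-05-15
Year difference: 2022 - 1963 = 59

59 years old


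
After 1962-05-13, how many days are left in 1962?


Day of year: 133 of 365
Remaining = 365 - 133

232 days


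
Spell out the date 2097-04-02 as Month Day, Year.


ISO 2097-04-02 parses as year=2097, month=04, day=02
Month 4 -> April

April 2, 2097
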